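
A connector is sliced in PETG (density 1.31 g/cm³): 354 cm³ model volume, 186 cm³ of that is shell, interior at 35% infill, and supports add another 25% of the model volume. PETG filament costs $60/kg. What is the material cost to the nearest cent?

Volume inside the shell: 354 − 186 → 168 cm³.
Infill volume = 0.35 × 168, so 58.8 cm³.
Support: 0.25 × 354 → 88.5 cm³.
Deposited volume = 186 + 58.8 + 88.5 = 333.3 cm³.
Mass = 333.3 × 1.31 = 436.623 g.
At $60/kg: 436.623/1000 × 60 = $26.20.

$26.20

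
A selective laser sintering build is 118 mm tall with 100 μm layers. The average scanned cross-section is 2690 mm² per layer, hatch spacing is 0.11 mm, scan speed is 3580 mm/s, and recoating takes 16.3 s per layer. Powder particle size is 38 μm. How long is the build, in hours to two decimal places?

7.58 hours

Number of layers: 118 / 0.1 → 1180 (rounded up).
Scan path per layer = 2690 / 0.11 = 24454.5 mm.
Laser time per layer = 24454.5 / 3580, so 6.8309 s.
Per-layer time = 6.8309 + 16.3 = 23.1309 s.
Total: 1180 × 23.1309 s = 27294.462 s → 7.58 hours.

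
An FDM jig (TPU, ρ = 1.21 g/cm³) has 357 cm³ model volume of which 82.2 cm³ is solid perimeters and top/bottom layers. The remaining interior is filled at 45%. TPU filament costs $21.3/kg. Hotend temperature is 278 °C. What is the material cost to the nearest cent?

$5.31

Volume inside the shell = 357 − 82.2 = 274.8 cm³.
Infill volume = 0.45 × 274.8, so 123.66 cm³.
Total printed volume = 82.2 + 123.66, so 205.86 cm³.
Mass = 205.86 × 1.21 = 249.0906 g.
At $21.3/kg: 249.0906/1000 × 21.3 = $5.31.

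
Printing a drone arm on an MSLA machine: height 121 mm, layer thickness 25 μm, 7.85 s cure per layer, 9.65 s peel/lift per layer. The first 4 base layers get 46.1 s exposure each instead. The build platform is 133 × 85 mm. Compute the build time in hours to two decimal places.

23.57 hours

Layer count = ceil(121 / 0.025) = 4840.
Base layers = 4 × (46.1 + 9.65) = 223 s.
Remaining layers = 4836 × (7.85 + 9.65), so 84630 s.
Sum: 223 + 84630 = 84853 s → 23.57 hours.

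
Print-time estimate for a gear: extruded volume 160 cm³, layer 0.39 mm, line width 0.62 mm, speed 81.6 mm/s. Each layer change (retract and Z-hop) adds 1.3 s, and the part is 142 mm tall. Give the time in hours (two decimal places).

Bead cross-section = 0.39 × 0.62, so 0.2418 mm².
Toolpath length = 160 cm³ / 0.2418 mm² = 160000 / 0.2418 = 661703.9 mm.
Time extruding: 661703.9 / 81.6 → 8109.1 s.
Number of layers: 142 / 0.39 → 365 (rounded up).
Non-print overhead = 365 × 1.3 = 474.5 s.
Total = 8109.1 + 474.5 = 8583.6 s = 2.38 hours.

2.38 hours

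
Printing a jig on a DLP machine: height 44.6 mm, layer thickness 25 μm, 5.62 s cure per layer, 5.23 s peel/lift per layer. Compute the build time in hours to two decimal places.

5.38 hours

Layers = ⌈44.6/0.025⌉ = 1784.
Each layer takes = 5.62 + 5.23 = 10.85 s.
Total = 1784 × 10.85 = 19356.4 s = 5.38 hours.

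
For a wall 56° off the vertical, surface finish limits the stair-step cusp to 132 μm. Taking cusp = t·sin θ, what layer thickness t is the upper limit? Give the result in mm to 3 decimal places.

sin(56°) = 0.8290; t_max = 0.132/0.8290 = 0.159 mm.

0.159 mm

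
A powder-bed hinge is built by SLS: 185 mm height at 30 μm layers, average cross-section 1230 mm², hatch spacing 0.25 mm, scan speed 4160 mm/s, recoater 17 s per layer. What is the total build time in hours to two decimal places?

Layers = ⌈185/0.03⌉ = 6167.
Scan path per layer = 1230 / 0.25, so 4920 mm.
Per-layer scan time: 4920 / 4160 → 1.1827 s.
Time per layer = 1.1827 + 17 = 18.1827 s.
6167 layers × 18.1827 s/layer = 112132.7109 s, i.e. 31.15 hours.

31.15 hours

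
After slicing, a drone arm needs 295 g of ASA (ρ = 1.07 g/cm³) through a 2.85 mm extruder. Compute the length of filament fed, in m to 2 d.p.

Extruded volume: 295/1.07 = 275.7009 cm³ (275700.9 mm³).
Cross-section of 2.85 mm filament: π·(2.85/2)² = 6.3794 mm².
Length = 275700.9 / 6.3794 = 43217.37 mm = 43.22 m.

43.22 m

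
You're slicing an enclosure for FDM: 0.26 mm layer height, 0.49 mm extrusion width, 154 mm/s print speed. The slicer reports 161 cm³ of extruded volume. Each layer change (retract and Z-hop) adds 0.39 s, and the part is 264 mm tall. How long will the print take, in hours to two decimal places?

2.39 hours

Extrusion cross-section = 0.26 × 0.49, so 0.1274 mm².
Toolpath length = 161 cm³ / 0.1274 mm² = 161000 / 0.1274 = 1263736.3 mm.
Print-move time = 1263736.3 / 154, so 8206.1 s.
Layers = ⌈264/0.26⌉ = 1016.
Layer-change overhead: 1016 × 0.39 → 396.24 s.
Altogether 8206.1 + 396.24 = 8602.34 s, i.e. 2.39 hours.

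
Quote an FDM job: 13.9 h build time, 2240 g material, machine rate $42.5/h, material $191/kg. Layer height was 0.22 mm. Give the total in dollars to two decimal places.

$1018.59

Machine-time cost = 42.5 × 13.9, so $590.75.
Feedstock cost = 191 × 2240/1000 = $427.84.
Total = 590.75 + 427.84 = $1018.59.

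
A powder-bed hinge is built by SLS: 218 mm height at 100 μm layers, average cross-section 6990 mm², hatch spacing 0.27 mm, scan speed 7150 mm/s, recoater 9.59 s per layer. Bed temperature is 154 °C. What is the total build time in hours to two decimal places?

Layers = ⌈218/0.1⌉ = 2180.
Hatch length per layer = 6990 / 0.27, so 25888.9 mm.
Per-layer scan time = 25888.9 / 7150, so 3.6208 s.
Time per layer: 3.6208 + 9.59 → 13.2108 s.
Total: 2180 × 13.2108 s = 28799.544 s → 8.00 hours.

8.00 hours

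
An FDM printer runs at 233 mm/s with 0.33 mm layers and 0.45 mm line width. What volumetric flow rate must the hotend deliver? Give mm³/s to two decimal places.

34.60

A = 0.33 × 0.45, so 0.1485 mm².
Volumetric flow = 233 × 0.1485 = 34.60 mm³/s.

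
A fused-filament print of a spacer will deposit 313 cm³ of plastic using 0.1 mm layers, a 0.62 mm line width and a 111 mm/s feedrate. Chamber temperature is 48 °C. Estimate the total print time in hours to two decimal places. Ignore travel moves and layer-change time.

Extrusion cross-section = 0.1 × 0.62, so 0.062 mm².
Toolpath length = 313 cm³ / 0.062 mm² = 313000 / 0.062 = 5048387.1 mm.
Print-move time: 5048387.1 / 111 → 45481 s.
Converting: 45481 s = 12.63 hours.

12.63 hours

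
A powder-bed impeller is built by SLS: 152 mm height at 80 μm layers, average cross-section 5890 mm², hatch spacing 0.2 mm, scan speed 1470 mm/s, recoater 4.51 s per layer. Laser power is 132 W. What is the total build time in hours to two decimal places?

Number of layers: 152 / 0.08 → 1900 (rounded up).
Hatch length per layer: 5890 / 0.2 → 29450 mm.
Laser time per layer: 29450 / 1470 → 20.034 s.
Time per layer: 20.034 + 4.51 → 24.544 s.
1900 layers × 24.544 s/layer = 46633.6 s, i.e. 12.95 hours.

12.95 hours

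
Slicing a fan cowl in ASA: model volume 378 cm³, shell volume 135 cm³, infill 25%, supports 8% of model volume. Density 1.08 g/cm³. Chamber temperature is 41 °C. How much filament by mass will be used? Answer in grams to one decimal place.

Volume inside the shell = 378 − 135, so 243 cm³.
Infill deposited = 0.25 × 243 = 60.75 cm³.
Support = 0.08 × 378, so 30.24 cm³.
Deposited volume: 135 + 60.75 + 30.24 → 225.99 cm³.
Mass = 225.99 × 1.08, so 244.0692 g.

244.1 g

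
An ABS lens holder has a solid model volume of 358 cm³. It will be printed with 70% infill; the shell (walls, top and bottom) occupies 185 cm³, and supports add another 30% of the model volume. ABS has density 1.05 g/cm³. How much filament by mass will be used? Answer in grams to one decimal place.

Interior volume = 358 − 185 = 173 cm³.
Deposited infill: 0.70 × 173 → 121.1 cm³.
Support: 0.30 × 358 → 107.4 cm³.
Total printed volume = 185 + 121.1 + 107.4, so 413.5 cm³.
Mass = 413.5 × 1.05 = 434.175 g.

434.2 g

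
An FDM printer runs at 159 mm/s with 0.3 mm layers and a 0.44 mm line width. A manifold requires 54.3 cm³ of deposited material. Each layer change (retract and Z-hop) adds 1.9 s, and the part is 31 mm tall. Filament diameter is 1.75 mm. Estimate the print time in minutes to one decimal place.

46.4 minutes

Bead cross-section = 0.3 × 0.44 = 0.132 mm².
Path length: 54300 mm³ / 0.132 mm² → 411363.6 mm.
Print-move time: 411363.6 / 159 → 2587.2 s.
Number of layers: 31 / 0.3 → 104 (rounded up).
Z-hop total = 104 × 1.9 = 197.6 s.
Altogether 2587.2 + 197.6 = 2784.8 s, i.e. 46.4 minutes.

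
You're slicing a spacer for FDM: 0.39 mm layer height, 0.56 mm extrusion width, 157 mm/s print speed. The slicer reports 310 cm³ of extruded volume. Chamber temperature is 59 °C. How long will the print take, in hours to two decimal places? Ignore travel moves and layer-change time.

2.51 hours

Line area: 0.39 × 0.56 → 0.2184 mm².
Total extruded path = 310000/0.2184 = 1419413.9 mm.
Extrusion time: 1419413.9 / 157 → 9040.9 s.
In the requested units: 9040.9 s = 2.51 hours.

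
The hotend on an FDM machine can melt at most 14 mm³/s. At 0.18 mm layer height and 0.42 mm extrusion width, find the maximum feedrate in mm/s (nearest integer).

185 mm/s

A: 0.18 × 0.42 → 0.0756 mm².
Max speed = 14 / 0.0756 = 185.19 ≈ 185 mm/s.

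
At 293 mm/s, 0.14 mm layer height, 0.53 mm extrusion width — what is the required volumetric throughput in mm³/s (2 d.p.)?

21.74

Bead cross-section = 0.14 × 0.53 = 0.0742 mm².
Q = v·A = 293 × 0.0742 = 21.74 mm³/s.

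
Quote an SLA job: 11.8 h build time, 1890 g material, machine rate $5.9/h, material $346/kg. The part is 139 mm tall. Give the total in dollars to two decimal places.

$723.56

Machine-time cost: 5.9 × 11.8 → $69.62.
Material cost = 346 × 1890/1000 = $653.94.
Job cost: 69.62 + 653.94 = $723.56.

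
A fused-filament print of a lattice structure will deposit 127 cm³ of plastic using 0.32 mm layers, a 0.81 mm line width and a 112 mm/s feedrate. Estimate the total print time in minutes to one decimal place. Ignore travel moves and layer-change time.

72.9 minutes

Line area = 0.32 × 0.81 = 0.2592 mm².
Toolpath length = 127 cm³ / 0.2592 mm² = 127000 / 0.2592 = 489969.1 mm.
Extrusion time = 489969.1 / 112, so 4374.7 s.
In the requested units: 4374.7 s = 72.9 minutes.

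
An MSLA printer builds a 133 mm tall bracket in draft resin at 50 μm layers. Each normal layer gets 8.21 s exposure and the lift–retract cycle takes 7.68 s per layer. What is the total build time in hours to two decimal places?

Layers = ⌈133/0.05⌉ = 2660.
Cycle time: 8.21 + 7.68 → 15.89 s.
Total = 2660 × 15.89 = 42267.4 s = 11.74 hours.

11.74 hours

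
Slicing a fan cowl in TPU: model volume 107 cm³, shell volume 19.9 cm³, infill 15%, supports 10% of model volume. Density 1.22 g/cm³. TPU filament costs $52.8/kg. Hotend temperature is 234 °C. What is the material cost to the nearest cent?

Infill region = 107 − 19.9 = 87.1 cm³.
Infill volume = 0.15 × 87.1, so 13.065 cm³.
Support = 0.10 × 107, so 10.7 cm³.
Deposited volume = 19.9 + 13.065 + 10.7 = 43.665 cm³.
Mass = 43.665 × 1.22 = 53.2713 g.
Cost = 53.2713 g / 1000 × $52.8/kg = $2.81.

$2.81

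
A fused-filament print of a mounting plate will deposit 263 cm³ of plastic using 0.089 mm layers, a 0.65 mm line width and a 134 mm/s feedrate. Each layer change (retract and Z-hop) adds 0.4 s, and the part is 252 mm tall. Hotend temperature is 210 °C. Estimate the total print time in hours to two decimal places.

Line area = 0.089 × 0.65, so 0.05785 mm².
Toolpath length = 263 cm³ / 0.05785 mm² = 263000 / 0.05785 = 4546240.3 mm.
Time extruding = 4546240.3 / 134 = 33927.2 s.
Layers = ⌈252/0.089⌉ = 2832.
Layer-change overhead = 2832 × 0.4 = 1132.8 s.
Altogether 33927.2 + 1132.8 = 35060 s, i.e. 9.74 hours.

9.74 hours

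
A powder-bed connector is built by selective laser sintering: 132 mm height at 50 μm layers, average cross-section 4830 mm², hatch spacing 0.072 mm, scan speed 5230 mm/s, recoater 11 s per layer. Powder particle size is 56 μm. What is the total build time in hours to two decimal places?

Layer count = ceil(132 / 0.05) = 2640.
Per-layer scan distance: 4830 / 0.072 → 67083.3 mm.
Per-layer scan time = 67083.3 / 5230, so 12.8266 s.
Layer cycle: 12.8266 + 11 → 23.8266 s.
Total: 2640 × 23.8266 s = 62902.224 s → 17.47 hours.

17.47 hours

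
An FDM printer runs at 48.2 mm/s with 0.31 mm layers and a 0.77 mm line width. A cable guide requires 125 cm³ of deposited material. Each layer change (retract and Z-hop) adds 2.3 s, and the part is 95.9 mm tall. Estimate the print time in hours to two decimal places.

3.22 hours

Bead cross-section = 0.31 × 0.77 = 0.2387 mm².
Path length: 125000 mm³ / 0.2387 mm² → 523669.9 mm.
Time extruding: 523669.9 / 48.2 → 10864.5 s.
Number of layers: 95.9 / 0.31 → 310 (rounded up).
Z-hop total = 310 × 2.3, so 713 s.
Total = 10864.5 + 713 = 11577.5 s = 3.22 hours.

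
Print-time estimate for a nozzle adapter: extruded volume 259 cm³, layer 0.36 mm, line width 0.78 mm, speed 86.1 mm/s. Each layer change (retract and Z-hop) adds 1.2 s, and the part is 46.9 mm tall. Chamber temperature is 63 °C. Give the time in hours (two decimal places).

3.02 hours

Extrusion cross-section = 0.36 × 0.78 = 0.2808 mm².
Toolpath length = 259 cm³ / 0.2808 mm² = 259000 / 0.2808 = 922364.7 mm.
Extrusion time = 922364.7 / 86.1, so 10712.7 s.
Layers = ⌈46.9/0.36⌉ = 131.
Z-hop total: 131 × 1.2 → 157.2 s.
Altogether 10712.7 + 157.2 = 10869.9 s, i.e. 3.02 hours.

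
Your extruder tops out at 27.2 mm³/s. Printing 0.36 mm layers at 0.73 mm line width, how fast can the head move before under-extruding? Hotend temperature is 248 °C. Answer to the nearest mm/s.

Bead cross-section = 0.36 × 0.73, so 0.2628 mm².
Max speed = 27.2 / 0.2628 = 103.50 ≈ 104 mm/s.

104 mm/s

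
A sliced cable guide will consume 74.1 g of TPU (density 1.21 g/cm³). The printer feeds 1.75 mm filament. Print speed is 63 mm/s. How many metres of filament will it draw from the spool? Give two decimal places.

Volume = 74.1 g / 1.21 g·cm⁻³ = 61.2397 cm³ = 61239.7 mm³.
A = π r² = π × 0.875² = 2.4053 mm².
Length = 61239.7 / 2.4053 = 25460.32 mm = 25.46 m.

25.46 m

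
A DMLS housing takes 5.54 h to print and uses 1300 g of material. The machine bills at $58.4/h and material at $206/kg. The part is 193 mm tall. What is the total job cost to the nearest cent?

Machine-time cost = 58.4 × 5.54, so $323.536.
Feedstock cost = 206 × 1300/1000, so $267.80.
Total = 323.536 + 267.80 = 591.336 ≈ $591.34.

$591.34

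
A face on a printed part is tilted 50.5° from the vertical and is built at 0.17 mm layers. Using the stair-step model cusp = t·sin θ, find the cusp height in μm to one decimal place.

Cusp = layer height × sin(50.5°) = 0.17 × 0.7716 = 0.131172 mm = 131.2 μm.

131.2 μm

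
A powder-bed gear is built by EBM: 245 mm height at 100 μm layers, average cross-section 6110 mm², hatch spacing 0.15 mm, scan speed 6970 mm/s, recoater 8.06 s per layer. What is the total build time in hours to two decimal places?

9.46 hours

Layers = ⌈245/0.1⌉ = 2450.
Scan path per layer: 6110 / 0.15 → 40733.3 mm.
Scan time per layer: 40733.3 / 6970 → 5.8441 s.
Per-layer time = 5.8441 + 8.06, so 13.9041 s.
Total: 2450 × 13.9041 s = 34065.045 s → 9.46 hours.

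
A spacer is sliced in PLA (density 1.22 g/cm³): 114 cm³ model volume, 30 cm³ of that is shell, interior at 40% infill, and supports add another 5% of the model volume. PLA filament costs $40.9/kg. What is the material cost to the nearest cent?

Volume inside the shell: 114 − 30 → 84 cm³.
Infill deposited: 0.40 × 84 → 33.6 cm³.
Support = 0.05 × 114 = 5.7 cm³.
Total printed volume = 30 + 33.6 + 5.7 = 69.3 cm³.
Mass = 69.3 × 1.22, so 84.546 g.
At $40.9/kg: 84.546/1000 × 40.9 = $3.46.

$3.46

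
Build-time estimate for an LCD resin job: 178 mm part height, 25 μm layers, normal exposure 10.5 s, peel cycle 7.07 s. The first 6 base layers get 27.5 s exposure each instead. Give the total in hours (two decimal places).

Number of layers: 178 / 0.025 → 7120 (rounded up).
Burn-in layers = 6 × (27.5 + 7.07) = 207.42 s.
Remaining layers = 7114 × (10.5 + 7.07) = 124992.98 s.
Total = 207.42 + 124992.98 = 125200.4 s = 34.78 hours.

34.78 hours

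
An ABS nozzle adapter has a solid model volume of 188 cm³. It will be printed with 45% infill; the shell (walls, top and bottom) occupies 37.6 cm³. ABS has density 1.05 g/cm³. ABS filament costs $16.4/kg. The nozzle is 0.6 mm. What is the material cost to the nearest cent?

Infill region: 188 − 37.6 → 150.4 cm³.
Deposited infill: 0.45 × 150.4 → 67.68 cm³.
Deposited volume: 37.6 + 67.68 → 105.28 cm³.
Mass = 105.28 × 1.05, so 110.544 g.
At $16.4/kg: 110.544/1000 × 16.4 = $1.81.

$1.81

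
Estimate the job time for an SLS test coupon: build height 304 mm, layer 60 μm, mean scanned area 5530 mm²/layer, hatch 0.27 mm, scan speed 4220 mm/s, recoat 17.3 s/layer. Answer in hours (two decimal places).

Number of layers: 304 / 0.06 → 5067 (rounded up).
Per-layer scan distance = 5530 / 0.27 = 20481.5 mm.
Per-layer scan time: 20481.5 / 4220 → 4.8534 s.
Per-layer time = 4.8534 + 17.3, so 22.1534 s.
Total: 5067 × 22.1534 s = 112251.2778 s → 31.18 hours.

31.18 hours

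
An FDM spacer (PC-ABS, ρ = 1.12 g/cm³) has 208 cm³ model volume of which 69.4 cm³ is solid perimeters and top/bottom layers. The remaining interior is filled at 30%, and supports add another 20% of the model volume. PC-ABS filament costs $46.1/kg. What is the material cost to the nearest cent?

$7.88

Infill region = 208 − 69.4, so 138.6 cm³.
Deposited infill: 0.30 × 138.6 → 41.58 cm³.
Support = 0.20 × 208, so 41.6 cm³.
Deposited volume: 69.4 + 41.58 + 41.6 → 152.58 cm³.
Mass: 152.58 × 1.12 → 170.8896 g.
At $46.1/kg: 170.8896/1000 × 46.1 = $7.88.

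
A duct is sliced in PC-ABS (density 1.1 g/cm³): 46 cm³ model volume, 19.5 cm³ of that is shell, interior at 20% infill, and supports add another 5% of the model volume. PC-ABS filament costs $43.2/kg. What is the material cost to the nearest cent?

$1.29

Volume inside the shell: 46 − 19.5 → 26.5 cm³.
Deposited infill: 0.20 × 26.5 → 5.3 cm³.
Support: 0.05 × 46 → 2.3 cm³.
Total extruded = 19.5 + 5.3 + 2.3 = 27.1 cm³.
Mass = 27.1 × 1.1 = 29.81 g.
At $43.2/kg: 29.81/1000 × 43.2 = $1.29.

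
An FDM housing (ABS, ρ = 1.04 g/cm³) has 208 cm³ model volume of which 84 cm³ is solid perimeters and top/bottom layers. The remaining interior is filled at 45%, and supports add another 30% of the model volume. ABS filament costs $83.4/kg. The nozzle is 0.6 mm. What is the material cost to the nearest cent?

$17.54

Volume inside the shell: 208 − 84 → 124 cm³.
Infill deposited = 0.45 × 124 = 55.8 cm³.
Support = 0.30 × 208, so 62.4 cm³.
Deposited volume = 84 + 55.8 + 62.4, so 202.2 cm³.
Mass: 202.2 × 1.04 → 210.288 g.
At $83.4/kg: 210.288/1000 × 83.4 = $17.54.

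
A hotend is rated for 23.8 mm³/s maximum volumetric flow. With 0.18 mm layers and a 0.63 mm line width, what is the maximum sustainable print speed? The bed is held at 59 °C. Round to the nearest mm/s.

A = 0.18 × 0.63, so 0.1134 mm².
Max speed = 23.8 / 0.1134 = 209.88 ≈ 210 mm/s.

210 mm/s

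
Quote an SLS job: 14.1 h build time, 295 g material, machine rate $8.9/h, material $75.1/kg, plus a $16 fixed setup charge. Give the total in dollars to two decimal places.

Time charge: 8.9 × 14.1 → $125.49.
Material charge = 75.1 × 295/1000 = $22.1545.
Total = 125.49 + 22.1545 + 16 = 163.6445 ≈ $163.64.

$163.64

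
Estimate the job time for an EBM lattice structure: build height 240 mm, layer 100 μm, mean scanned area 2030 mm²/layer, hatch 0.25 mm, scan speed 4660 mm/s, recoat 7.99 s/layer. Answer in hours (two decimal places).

6.49 hours

Number of layers: 240 / 0.1 → 2400 (rounded up).
Scan path per layer = 2030 / 0.25, so 8120 mm.
Scan time per layer: 8120 / 4660 → 1.7425 s.
Layer cycle: 1.7425 + 7.99 → 9.7325 s.
2400 layers × 9.7325 s/layer = 23358 s, i.e. 6.49 hours.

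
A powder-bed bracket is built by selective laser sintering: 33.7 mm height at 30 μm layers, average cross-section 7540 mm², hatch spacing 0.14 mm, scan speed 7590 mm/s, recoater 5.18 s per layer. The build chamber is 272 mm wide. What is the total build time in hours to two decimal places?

3.83 hours

Layer count = ceil(33.7 / 0.03) = 1124.
Hatch length per layer = 7540 / 0.14 = 53857.1 mm.
Scan time per layer: 53857.1 / 7590 → 7.0958 s.
Per-layer time = 7.0958 + 5.18 = 12.2758 s.
1124 layers × 12.2758 s/layer = 13797.9992 s, i.e. 3.83 hours.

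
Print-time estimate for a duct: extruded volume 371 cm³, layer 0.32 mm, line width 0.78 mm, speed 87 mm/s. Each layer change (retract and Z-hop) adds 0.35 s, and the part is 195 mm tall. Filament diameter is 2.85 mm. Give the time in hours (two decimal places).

Bead cross-section = 0.32 × 0.78 = 0.2496 mm².
Total extruded path = 371000/0.2496 = 1486378.2 mm.
Time extruding = 1486378.2 / 87, so 17084.8 s.
Layers = ⌈195/0.32⌉ = 610.
Layer-change overhead: 610 × 0.35 → 213.5 s.
Total = 17084.8 + 213.5 = 17298.3 s = 4.81 hours.

4.81 hours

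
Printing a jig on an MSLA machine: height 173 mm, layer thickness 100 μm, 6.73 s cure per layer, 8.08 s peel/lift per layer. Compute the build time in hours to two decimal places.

7.12 hours

Number of layers: 173 / 0.1 → 1730 (rounded up).
Cycle time = 6.73 + 8.08 = 14.81 s.
Build time: 1730 × 14.81 s = 25621.3 s, i.e. 7.12 hours.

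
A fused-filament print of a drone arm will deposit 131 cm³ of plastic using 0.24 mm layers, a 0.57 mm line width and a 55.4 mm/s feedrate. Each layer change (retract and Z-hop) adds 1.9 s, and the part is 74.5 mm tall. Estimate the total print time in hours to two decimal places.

Line area: 0.24 × 0.57 → 0.1368 mm².
Toolpath length = 131 cm³ / 0.1368 mm² = 131000 / 0.1368 = 957602.3 mm.
Extrusion time: 957602.3 / 55.4 → 17285.2 s.
Number of layers: 74.5 / 0.24 → 311 (rounded up).
Layer-change overhead: 311 × 1.9 → 590.9 s.
Altogether 17285.2 + 590.9 = 17876.1 s, i.e. 4.97 hours.

4.97 hours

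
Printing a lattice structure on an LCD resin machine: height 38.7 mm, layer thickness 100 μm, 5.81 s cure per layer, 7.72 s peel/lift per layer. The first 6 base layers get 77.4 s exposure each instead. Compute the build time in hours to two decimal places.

Layers = ⌈38.7/0.1⌉ = 387.
Bottom layers = 6 × (77.4 + 7.72), so 510.72 s.
Normal layers = 381 × (5.81 + 7.72) = 5154.93 s.
Sum: 510.72 + 5154.93 = 5665.65 s → 1.57 hours.

1.57 hours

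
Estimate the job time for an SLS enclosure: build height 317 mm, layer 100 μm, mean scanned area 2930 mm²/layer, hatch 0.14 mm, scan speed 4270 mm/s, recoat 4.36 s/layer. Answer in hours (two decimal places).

Number of layers: 317 / 0.1 → 3170 (rounded up).
Hatch length per layer = 2930 / 0.14 = 20928.6 mm.
Scan time per layer = 20928.6 / 4270 = 4.9013 s.
Layer cycle = 4.9013 + 4.36 = 9.2613 s.
Build time = 3170 × 9.2613 = 29358.321 s = 8.16 hours.

8.16 hours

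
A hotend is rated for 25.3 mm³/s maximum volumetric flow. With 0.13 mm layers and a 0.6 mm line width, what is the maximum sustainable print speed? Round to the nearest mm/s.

324 mm/s

Extrusion cross-section: 0.13 × 0.6 → 0.078 mm².
v_max = Q/A = 25.3/0.078 = 324.36 mm/s → 324 mm/s.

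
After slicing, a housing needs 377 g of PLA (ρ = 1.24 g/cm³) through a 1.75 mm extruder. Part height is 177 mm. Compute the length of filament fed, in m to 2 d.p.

126.40 m

Volume = 377 g / 1.24 g·cm⁻³ = 304.0323 cm³ = 304032.3 mm³.
Filament cross-section = π × (1.75/2)² = 2.4053 mm².
Length = 304032.3 / 2.4053 = 126400.99 mm = 126.40 m.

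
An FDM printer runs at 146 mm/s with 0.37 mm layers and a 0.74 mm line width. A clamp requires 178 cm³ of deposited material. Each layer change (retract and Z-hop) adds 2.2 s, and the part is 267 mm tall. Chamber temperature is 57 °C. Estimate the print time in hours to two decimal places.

Extrusion cross-section = 0.37 × 0.74, so 0.2738 mm².
Toolpath length = 178 cm³ / 0.2738 mm² = 178000 / 0.2738 = 650109.6 mm.
Extrusion time = 650109.6 / 146 = 4452.8 s.
Number of layers: 267 / 0.37 → 722 (rounded up).
Z-hop total = 722 × 2.2, so 1588.4 s.
Total = 4452.8 + 1588.4 = 6041.2 s = 1.68 hours.

1.68 hours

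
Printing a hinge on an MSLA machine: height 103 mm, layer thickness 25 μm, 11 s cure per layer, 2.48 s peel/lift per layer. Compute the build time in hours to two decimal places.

15.43 hours

Layer count = ceil(103 / 0.025) = 4120.
Per-layer time = 11 + 2.48 = 13.48 s.
Build time: 4120 × 13.48 s = 55537.6 s, i.e. 15.43 hours.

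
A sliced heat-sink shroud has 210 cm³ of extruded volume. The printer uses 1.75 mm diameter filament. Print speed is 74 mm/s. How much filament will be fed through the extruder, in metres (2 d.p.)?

87.31 m

Filament cross-section = π × (1.75/2)² = 2.4053 mm².
L = 210000 mm³ / 2.4053 mm² = 87307.2 mm, i.e. 87.31 m.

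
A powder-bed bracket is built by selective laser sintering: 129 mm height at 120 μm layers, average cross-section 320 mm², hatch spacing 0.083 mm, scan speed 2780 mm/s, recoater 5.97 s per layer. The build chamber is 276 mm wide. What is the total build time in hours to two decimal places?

Layers = ⌈129/0.12⌉ = 1075.
Hatch length per layer = 320 / 0.083, so 3855.4 mm.
Per-layer scan time = 3855.4 / 2780 = 1.3868 s.
Layer cycle = 1.3868 + 5.97, so 7.3568 s.
Total: 1075 × 7.3568 s = 7908.56 s → 2.20 hours.

2.20 hours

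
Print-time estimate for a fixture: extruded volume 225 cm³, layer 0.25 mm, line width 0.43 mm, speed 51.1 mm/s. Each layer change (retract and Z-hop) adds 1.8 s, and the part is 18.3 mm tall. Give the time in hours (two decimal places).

Bead cross-section = 0.25 × 0.43, so 0.1075 mm².
Path length: 225000 mm³ / 0.1075 mm² → 2093023.3 mm.
Print-move time = 2093023.3 / 51.1, so 40959.4 s.
Layers = ⌈18.3/0.25⌉ = 74.
Layer-change overhead = 74 × 1.8 = 133.2 s.
Total = 40959.4 + 133.2 = 41092.6 s = 11.41 hours.

11.41 hours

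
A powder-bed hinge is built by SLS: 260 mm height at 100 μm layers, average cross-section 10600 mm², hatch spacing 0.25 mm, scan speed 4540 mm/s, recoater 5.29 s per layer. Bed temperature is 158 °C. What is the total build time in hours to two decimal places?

10.57 hours

Number of layers: 260 / 0.1 → 2600 (rounded up).
Hatch length per layer: 10600 / 0.25 → 42400 mm.
Scan time per layer: 42400 / 4540 → 9.3392 s.
Per-layer time = 9.3392 + 5.29, so 14.6292 s.
2600 layers × 14.6292 s/layer = 38035.92 s, i.e. 10.57 hours.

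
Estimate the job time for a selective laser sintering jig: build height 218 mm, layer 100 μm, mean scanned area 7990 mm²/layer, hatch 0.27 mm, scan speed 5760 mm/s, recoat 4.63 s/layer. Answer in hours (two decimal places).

Layer count = ceil(218 / 0.1) = 2180.
Per-layer scan distance: 7990 / 0.27 → 29592.6 mm.
Laser time per layer = 29592.6 / 5760 = 5.1376 s.
Time per layer = 5.1376 + 4.63, so 9.7676 s.
2180 layers × 9.7676 s/layer = 21293.368 s, i.e. 5.91 hours.

5.91 hours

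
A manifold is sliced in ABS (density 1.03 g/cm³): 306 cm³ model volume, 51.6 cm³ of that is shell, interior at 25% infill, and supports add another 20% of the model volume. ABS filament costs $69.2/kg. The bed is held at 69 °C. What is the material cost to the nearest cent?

Infill region = 306 − 51.6 = 254.4 cm³.
Deposited infill = 0.25 × 254.4, so 63.6 cm³.
Support = 0.20 × 306 = 61.2 cm³.
Total printed volume = 51.6 + 63.6 + 61.2 = 176.4 cm³.
Mass: 176.4 × 1.03 → 181.692 g.
Cost = 181.692 g / 1000 × $69.2/kg = $12.57.

$12.57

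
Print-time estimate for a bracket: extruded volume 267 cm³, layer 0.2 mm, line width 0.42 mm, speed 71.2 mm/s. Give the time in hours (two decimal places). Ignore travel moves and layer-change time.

12.40 hours

Line area: 0.2 × 0.42 → 0.084 mm².
Path length: 267000 mm³ / 0.084 mm² → 3178571.4 mm.
Time extruding = 3178571.4 / 71.2 = 44642.9 s.
44642.9 s = 12.40 hours.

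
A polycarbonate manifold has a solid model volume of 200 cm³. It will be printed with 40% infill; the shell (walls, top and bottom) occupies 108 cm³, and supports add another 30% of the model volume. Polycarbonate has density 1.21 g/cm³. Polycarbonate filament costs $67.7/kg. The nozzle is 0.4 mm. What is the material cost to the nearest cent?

Volume inside the shell = 200 − 108, so 92 cm³.
Infill deposited = 0.40 × 92, so 36.8 cm³.
Support: 0.30 × 200 → 60 cm³.
Deposited volume: 108 + 36.8 + 60 → 204.8 cm³.
Mass = 204.8 × 1.21, so 247.808 g.
At $67.7/kg: 247.808/1000 × 67.7 = $16.78.

$16.78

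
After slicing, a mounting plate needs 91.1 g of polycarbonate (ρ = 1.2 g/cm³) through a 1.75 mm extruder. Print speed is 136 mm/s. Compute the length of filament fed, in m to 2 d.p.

Extruded volume: 91.1/1.2 = 75.9167 cm³ (75916.7 mm³).
Filament cross-section = π × (1.75/2)² = 2.4053 mm².
L = V/A = 75916.7/2.4053 = 31562.26 mm → 31.56 m.

31.56 m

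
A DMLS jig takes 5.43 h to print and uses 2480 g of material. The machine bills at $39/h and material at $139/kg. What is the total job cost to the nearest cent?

Machine-time cost = 39 × 5.43 = $211.77.
Material cost = 139 × 2480/1000 = $344.72.
Total = 211.77 + 344.72 = $556.49.

$556.49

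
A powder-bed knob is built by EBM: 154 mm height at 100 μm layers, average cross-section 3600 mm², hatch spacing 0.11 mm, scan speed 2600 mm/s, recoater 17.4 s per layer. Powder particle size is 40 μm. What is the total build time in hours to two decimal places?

12.83 hours

Number of layers: 154 / 0.1 → 1540 (rounded up).
Scan path per layer = 3600 / 0.11 = 32727.3 mm.
Scan time per layer: 32727.3 / 2600 → 12.5874 s.
Per-layer time: 12.5874 + 17.4 → 29.9874 s.
1540 layers × 29.9874 s/layer = 46180.596 s, i.e. 12.83 hours.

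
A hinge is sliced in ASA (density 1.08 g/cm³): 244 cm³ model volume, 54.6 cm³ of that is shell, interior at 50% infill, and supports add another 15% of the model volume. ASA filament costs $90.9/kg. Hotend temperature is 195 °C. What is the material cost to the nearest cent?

$18.25

Infill region = 244 − 54.6, so 189.4 cm³.
Infill volume: 0.50 × 189.4 → 94.7 cm³.
Support = 0.15 × 244, so 36.6 cm³.
Deposited volume: 54.6 + 94.7 + 36.6 → 185.9 cm³.
Mass: 185.9 × 1.08 → 200.772 g.
Cost = 200.772 g / 1000 × $90.9/kg = $18.25.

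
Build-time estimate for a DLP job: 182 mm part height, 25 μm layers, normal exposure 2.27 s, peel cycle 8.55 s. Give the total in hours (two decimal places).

21.88 hours

Layer count = ceil(182 / 0.025) = 7280.
Each layer takes = 2.27 + 8.55 = 10.82 s.
Total = 7280 × 10.82 = 78769.6 s = 21.88 hours.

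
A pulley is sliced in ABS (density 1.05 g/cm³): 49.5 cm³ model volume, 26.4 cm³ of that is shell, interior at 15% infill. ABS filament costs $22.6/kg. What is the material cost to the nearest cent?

Infill region = 49.5 − 26.4 = 23.1 cm³.
Infill volume: 0.15 × 23.1 → 3.465 cm³.
Deposited volume = 26.4 + 3.465, so 29.865 cm³.
Mass = 29.865 × 1.05, so 31.35825 g.
Cost = 31.35825 g / 1000 × $22.6/kg = $0.71.

$0.71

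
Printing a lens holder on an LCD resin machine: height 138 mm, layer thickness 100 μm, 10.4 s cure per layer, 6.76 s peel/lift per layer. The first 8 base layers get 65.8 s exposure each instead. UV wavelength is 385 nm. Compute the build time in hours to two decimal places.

6.70 hours

Number of layers: 138 / 0.1 → 1380 (rounded up).
Bottom layers: 8 × (65.8 + 6.76) → 580.48 s.
Regular layers: 1372 × (10.4 + 6.76) → 23543.52 s.
Total = 580.48 + 23543.52 = 24124 s = 6.70 hours.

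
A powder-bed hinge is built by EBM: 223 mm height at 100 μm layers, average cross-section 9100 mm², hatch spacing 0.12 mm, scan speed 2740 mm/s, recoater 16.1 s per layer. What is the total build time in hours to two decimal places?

27.12 hours

Number of layers: 223 / 0.1 → 2230 (rounded up).
Per-layer scan distance = 9100 / 0.12, so 75833.3 mm.
Scan time per layer = 75833.3 / 2740, so 27.6764 s.
Time per layer = 27.6764 + 16.1 = 43.7764 s.
2230 layers × 43.7764 s/layer = 97621.372 s, i.e. 27.12 hours.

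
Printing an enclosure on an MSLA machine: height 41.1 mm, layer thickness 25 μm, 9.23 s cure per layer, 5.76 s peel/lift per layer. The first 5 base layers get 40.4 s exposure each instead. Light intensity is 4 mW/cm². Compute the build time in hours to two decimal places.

6.89 hours

Layer count = ceil(41.1 / 0.025) = 1644.
Burn-in layers = 5 × (40.4 + 5.76) = 230.8 s.
Remaining layers: 1639 × (9.23 + 5.76) → 24568.61 s.
Sum: 230.8 + 24568.61 = 24799.41 s → 6.89 hours.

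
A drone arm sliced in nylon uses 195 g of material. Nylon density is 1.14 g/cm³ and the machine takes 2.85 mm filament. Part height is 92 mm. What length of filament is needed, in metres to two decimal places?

Volume = 195 g / 1.14 g·cm⁻³ = 171.0526 cm³ = 171052.6 mm³.
Filament cross-section = π × (2.85/2)² = 6.3794 mm².
Length = 171052.6 / 6.3794 = 26813.27 mm = 26.81 m.

26.81 m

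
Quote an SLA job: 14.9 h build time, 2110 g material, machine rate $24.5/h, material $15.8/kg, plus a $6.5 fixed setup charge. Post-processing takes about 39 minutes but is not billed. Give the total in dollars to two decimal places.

Machine cost = 24.5 × 14.9, so $365.05.
Feedstock cost = 15.8 × 2110/1000, so $33.338.
Adding setup: 365.05 + 33.338 + 6.5 → 404.888 ≈ $404.89.

$404.89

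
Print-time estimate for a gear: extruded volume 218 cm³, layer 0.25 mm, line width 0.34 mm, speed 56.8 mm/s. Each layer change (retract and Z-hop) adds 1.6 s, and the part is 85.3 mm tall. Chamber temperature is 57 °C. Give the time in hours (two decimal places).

12.69 hours

Line area: 0.25 × 0.34 → 0.085 mm².
Path length: 218000 mm³ / 0.085 mm² → 2564705.9 mm.
Print-move time: 2564705.9 / 56.8 → 45153.3 s.
Layers = ⌈85.3/0.25⌉ = 342.
Z-hop total: 342 × 1.6 → 547.2 s.
Altogether 45153.3 + 547.2 = 45700.5 s, i.e. 12.69 hours.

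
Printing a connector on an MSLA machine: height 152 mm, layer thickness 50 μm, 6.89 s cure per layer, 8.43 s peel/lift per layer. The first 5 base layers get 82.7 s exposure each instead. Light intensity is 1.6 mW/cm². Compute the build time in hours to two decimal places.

13.04 hours

Layers = ⌈152/0.05⌉ = 3040.
Bottom layers = 5 × (82.7 + 8.43) = 455.65 s.
Normal layers = 3035 × (6.89 + 8.43), so 46496.2 s.
Sum: 455.65 + 46496.2 = 46951.85 s → 13.04 hours.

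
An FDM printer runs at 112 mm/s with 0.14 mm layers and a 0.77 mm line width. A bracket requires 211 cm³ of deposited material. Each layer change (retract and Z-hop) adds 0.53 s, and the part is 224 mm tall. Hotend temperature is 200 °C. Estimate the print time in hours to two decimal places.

5.09 hours

Line area = 0.14 × 0.77, so 0.1078 mm².
Toolpath length = 211 cm³ / 0.1078 mm² = 211000 / 0.1078 = 1957328.4 mm.
Time extruding = 1957328.4 / 112 = 17476.1 s.
Number of layers: 224 / 0.14 → 1600 (rounded up).
Z-hop total = 1600 × 0.53, so 848 s.
Altogether 17476.1 + 848 = 18324.1 s, i.e. 5.09 hours.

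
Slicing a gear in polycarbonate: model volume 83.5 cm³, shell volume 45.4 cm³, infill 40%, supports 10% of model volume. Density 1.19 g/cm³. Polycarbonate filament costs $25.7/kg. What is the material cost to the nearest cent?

$2.11

Volume inside the shell: 83.5 − 45.4 → 38.1 cm³.
Deposited infill = 0.40 × 38.1 = 15.24 cm³.
Support = 0.10 × 83.5, so 8.35 cm³.
Total printed volume: 45.4 + 15.24 + 8.35 → 68.99 cm³.
Mass: 68.99 × 1.19 → 82.0981 g.
At $25.7/kg: 82.0981/1000 × 25.7 = $2.11.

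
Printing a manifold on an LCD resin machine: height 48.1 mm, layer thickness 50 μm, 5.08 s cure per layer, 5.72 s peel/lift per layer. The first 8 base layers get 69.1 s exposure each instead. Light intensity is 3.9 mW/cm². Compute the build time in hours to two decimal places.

3.03 hours

Layer count = ceil(48.1 / 0.05) = 962.
Burn-in layers: 8 × (69.1 + 5.72) → 598.56 s.
Remaining layers: 954 × (5.08 + 5.72) → 10303.2 s.
Sum: 598.56 + 10303.2 = 10901.76 s → 3.03 hours.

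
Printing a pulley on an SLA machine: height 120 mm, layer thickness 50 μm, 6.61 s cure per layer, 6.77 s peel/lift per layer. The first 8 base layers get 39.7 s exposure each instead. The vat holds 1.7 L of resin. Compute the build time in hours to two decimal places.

Layers = ⌈120/0.05⌉ = 2400.
Burn-in layers = 8 × (39.7 + 6.77) = 371.76 s.
Regular layers = 2392 × (6.61 + 6.77) = 32004.96 s.
Sum: 371.76 + 32004.96 = 32376.72 s → 8.99 hours.

8.99 hours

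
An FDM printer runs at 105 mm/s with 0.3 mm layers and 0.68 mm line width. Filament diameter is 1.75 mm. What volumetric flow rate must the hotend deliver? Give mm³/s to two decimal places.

21.42

Bead cross-section: 0.3 × 0.68 → 0.204 mm².
Volumetric flow = 105 × 0.204 = 21.42 mm³/s.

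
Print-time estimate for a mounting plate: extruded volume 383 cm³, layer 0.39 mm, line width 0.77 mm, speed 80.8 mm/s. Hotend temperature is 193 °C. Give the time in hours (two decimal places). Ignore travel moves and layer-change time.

4.38 hours

Extrusion cross-section: 0.39 × 0.77 → 0.3003 mm².
Path length: 383000 mm³ / 0.3003 mm² → 1275391.3 mm.
Extrusion time = 1275391.3 / 80.8, so 15784.5 s.
15784.5 s = 4.38 hours.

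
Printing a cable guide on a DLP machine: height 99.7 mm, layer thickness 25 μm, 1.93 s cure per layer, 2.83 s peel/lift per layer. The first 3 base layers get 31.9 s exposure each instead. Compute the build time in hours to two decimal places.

Layers = ⌈99.7/0.025⌉ = 3988.
Burn-in layers = 3 × (31.9 + 2.83), so 104.19 s.
Normal layers: 3985 × (1.93 + 2.83) → 18968.6 s.
Sum: 104.19 + 18968.6 = 19072.79 s → 5.30 hours.

5.30 hours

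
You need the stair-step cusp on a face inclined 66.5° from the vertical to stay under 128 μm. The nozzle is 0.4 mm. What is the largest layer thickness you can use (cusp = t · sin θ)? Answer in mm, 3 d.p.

0.140 mm

sin(66.5°) = 0.9171; t_max = 0.128/0.9171 = 0.140 mm.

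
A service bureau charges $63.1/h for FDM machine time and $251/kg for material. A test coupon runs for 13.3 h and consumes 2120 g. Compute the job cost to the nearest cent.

$1371.35

Time charge = 63.1 × 13.3, so $839.23.
Feedstock cost = 251 × 2120/1000, so $532.12.
Total = 839.23 + 532.12 = $1371.35.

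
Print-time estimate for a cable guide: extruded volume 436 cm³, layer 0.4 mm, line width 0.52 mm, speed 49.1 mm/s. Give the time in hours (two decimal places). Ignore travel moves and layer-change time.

Bead cross-section = 0.4 × 0.52 = 0.208 mm².
Total extruded path = 436000/0.208 = 2096153.8 mm.
Time extruding = 2096153.8 / 49.1 = 42691.5 s.
Converting: 42691.5 s = 11.86 hours.

11.86 hours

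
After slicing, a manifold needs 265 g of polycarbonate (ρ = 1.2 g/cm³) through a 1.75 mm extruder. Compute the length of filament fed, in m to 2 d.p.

Extruded volume: 265/1.2 = 220.8333 cm³ (220833.3 mm³).
Cross-section of 1.75 mm filament: π·(1.75/2)² = 2.4053 mm².
L = V/A = 220833.3/2.4053 = 91811.13 mm → 91.81 m.

91.81 m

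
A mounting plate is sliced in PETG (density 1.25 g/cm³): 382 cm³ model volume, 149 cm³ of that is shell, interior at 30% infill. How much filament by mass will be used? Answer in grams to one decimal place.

273.6 g

Interior volume: 382 − 149 → 233 cm³.
Infill volume = 0.30 × 233, so 69.9 cm³.
Total extruded = 149 + 69.9, so 218.9 cm³.
Mass = 218.9 × 1.25, so 273.625 g.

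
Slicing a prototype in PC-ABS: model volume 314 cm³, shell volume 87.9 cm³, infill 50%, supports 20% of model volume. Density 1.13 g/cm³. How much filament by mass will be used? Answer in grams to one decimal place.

Infill region: 314 − 87.9 → 226.1 cm³.
Deposited infill: 0.50 × 226.1 → 113.05 cm³.
Support = 0.20 × 314, so 62.8 cm³.
Total extruded: 87.9 + 113.05 + 62.8 → 263.75 cm³.
Mass = 263.75 × 1.13, so 298.0375 g.

298.0 g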